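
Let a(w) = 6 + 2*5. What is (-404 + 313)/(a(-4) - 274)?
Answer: 91/258 ≈ 0.35271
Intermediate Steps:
a(w) = 16 (a(w) = 6 + 10 = 16)
(-404 + 313)/(a(-4) - 274) = (-404 + 313)/(16 - 274) = -91/(-258) = -91*(-1/258) = 91/258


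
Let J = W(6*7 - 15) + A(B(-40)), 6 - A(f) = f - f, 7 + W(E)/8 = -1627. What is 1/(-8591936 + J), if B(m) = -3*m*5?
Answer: -1/8605002 ≈ -1.1621e-7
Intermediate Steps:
W(E) = -13072 (W(E) = -56 + 8*(-1627) = -56 - 13016 = -13072)
B(m) = -15*m
A(f) = 6 (A(f) = 6 - (f - f) = 6 - 1*0 = 6 + 0 = 6)
J = -13066 (J = -13072 + 6 = -13066)
1/(-8591936 + J) = 1/(-8591936 - 13066) = 1/(-8605002) = -1/8605002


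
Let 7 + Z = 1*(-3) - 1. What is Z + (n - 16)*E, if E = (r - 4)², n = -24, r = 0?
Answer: -651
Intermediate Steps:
E = 16 (E = (0 - 4)² = (-4)² = 16)
Z = -11 (Z = -7 + (1*(-3) - 1) = -7 + (-3 - 1) = -7 - 4 = -11)
Z + (n - 16)*E = -11 + (-24 - 16)*16 = -11 - 40*16 = -11 - 640 = -651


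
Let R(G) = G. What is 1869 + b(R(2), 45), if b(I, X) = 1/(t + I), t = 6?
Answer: 14953/8 ≈ 1869.1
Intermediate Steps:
b(I, X) = 1/(6 + I)
1869 + b(R(2), 45) = 1869 + 1/(6 + 2) = 1869 + 1/8 = 1869 + ⅛ = 14953/8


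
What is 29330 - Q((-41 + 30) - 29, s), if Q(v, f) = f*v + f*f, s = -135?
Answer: 5705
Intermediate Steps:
Q(v, f) = f² + f*v (Q(v, f) = f*v + f² = f² + f*v)
29330 - Q((-41 + 30) - 29, s) = 29330 - (-135)*(-135 + ((-41 + 30) - 29)) = 29330 - (-135)*(-135 + (-11 - 29)) = 29330 - (-135)*(-135 - 40) = 29330 - (-135)*(-175) = 29330 - 1*23625 = 29330 - 23625 = 5705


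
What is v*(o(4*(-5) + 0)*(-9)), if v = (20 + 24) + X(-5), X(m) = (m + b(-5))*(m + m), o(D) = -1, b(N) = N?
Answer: 1296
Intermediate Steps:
X(m) = 2*m*(-5 + m) (X(m) = (m - 5)*(m + m) = (-5 + m)*(2*m) = 2*m*(-5 + m))
v = 144 (v = (20 + 24) + 2*(-5)*(-5 - 5) = 44 + 2*(-5)*(-10) = 44 + 100 = 144)
v*(o(4*(-5) + 0)*(-9)) = 144*(-1*(-9)) = 144*9 = 1296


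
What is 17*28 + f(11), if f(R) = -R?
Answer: 465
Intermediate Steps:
17*28 + f(11) = 17*28 - 1*11 = 476 - 11 = 465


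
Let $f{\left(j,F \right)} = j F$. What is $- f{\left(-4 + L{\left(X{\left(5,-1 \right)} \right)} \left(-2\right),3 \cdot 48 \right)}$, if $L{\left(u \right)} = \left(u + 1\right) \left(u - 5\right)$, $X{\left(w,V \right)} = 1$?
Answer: $-1728$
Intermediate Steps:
$L{\left(u \right)} = \left(1 + u\right) \left(-5 + u\right)$
$f{\left(j,F \right)} = F j$
$- f{\left(-4 + L{\left(X{\left(5,-1 \right)} \right)} \left(-2\right),3 \cdot 48 \right)} = - 3 \cdot 48 \left(-4 + \left(-5 + 1^{2} - 4\right) \left(-2\right)\right) = - 144 \left(-4 + \left(-5 + 1 - 4\right) \left(-2\right)\right) = - 144 \left(-4 - -16\right) = - 144 \left(-4 + 16\right) = - 144 \cdot 12 = \left(-1\right) 1728 = -1728$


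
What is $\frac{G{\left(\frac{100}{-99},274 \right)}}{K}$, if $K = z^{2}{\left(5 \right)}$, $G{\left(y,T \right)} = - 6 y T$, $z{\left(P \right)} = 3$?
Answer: $\frac{54800}{297} \approx 184.51$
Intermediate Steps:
$G{\left(y,T \right)} = - 6 T y$
$K = 9$ ($K = 3^{2} = 9$)
$\frac{G{\left(\frac{100}{-99},274 \right)}}{K} = \frac{\left(-6\right) 274 \frac{100}{-99}}{9} = \left(-6\right) 274 \cdot 100 \left(- \frac{1}{99}\right) \frac{1}{9} = \left(-6\right) 274 \left(- \frac{100}{99}\right) \frac{1}{9} = \frac{54800}{33} \cdot \frac{1}{9} = \frac{54800}{297}$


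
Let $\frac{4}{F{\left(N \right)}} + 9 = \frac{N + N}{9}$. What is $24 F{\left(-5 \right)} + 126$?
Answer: $\frac{10602}{91} \approx 116.51$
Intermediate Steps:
$F{\left(N \right)} = \frac{4}{-9 + \frac{2 N}{9}}$ ($F{\left(N \right)} = \frac{4}{-9 + \frac{N + N}{9}} = \frac{4}{-9 + 2 N \frac{1}{9}} = \frac{4}{-9 + \frac{2 N}{9}}$)
$24 F{\left(-5 \right)} + 126 = 24 \frac{36}{-81 + 2 \left(-5\right)} + 126 = 24 \frac{36}{-81 - 10} + 126 = 24 \frac{36}{-91} + 126 = 24 \cdot 36 \left(- \frac{1}{91}\right) + 126 = 24 \left(- \frac{36}{91}\right) + 126 = - \frac{864}{91} + 126 = \frac{10602}{91}$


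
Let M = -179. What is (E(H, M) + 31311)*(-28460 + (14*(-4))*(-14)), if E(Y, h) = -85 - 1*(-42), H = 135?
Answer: -865373168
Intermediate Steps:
E(Y, h) = -43 (E(Y, h) = -85 + 42 = -43)
(E(H, M) + 31311)*(-28460 + (14*(-4))*(-14)) = (-43 + 31311)*(-28460 + (14*(-4))*(-14)) = 31268*(-28460 - 56*(-14)) = 31268*(-28460 + 784) = 31268*(-27676) = -865373168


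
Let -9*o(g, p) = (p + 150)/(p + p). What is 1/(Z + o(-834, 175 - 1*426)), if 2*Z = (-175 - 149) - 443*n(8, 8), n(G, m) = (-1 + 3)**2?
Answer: -4518/4734965 ≈ -0.00095418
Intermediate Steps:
n(G, m) = 4 (n(G, m) = 2**2 = 4)
o(g, p) = -(150 + p)/(18*p) (o(g, p) = -(p + 150)/(9*(p + p)) = -(150 + p)/(9*(2*p)) = -(150 + p)*1/(2*p)/9 = -(150 + p)/(18*p))
Z = -1048 (Z = ((-175 - 149) - 443*4)/2 = (-324 - 1772)/2 = (1/2)*(-2096) = -1048)
1/(Z + o(-834, 175 - 1*426)) = 1/(-1048 + (-150 - (175 - 1*426))/(18*(175 - 1*426))) = 1/(-1048 + (-150 - (175 - 426))/(18*(175 - 426))) = 1/(-1048 + (1/18)*(-150 - 1*(-251))/(-251)) = 1/(-1048 + (1/18)*(-1/251)*(-150 + 251)) = 1/(-1048 + (1/18)*(-1/251)*101) = 1/(-1048 - 101/4518) = 1/(-4734965/4518) = -4518/4734965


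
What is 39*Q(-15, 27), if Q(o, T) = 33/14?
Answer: 1287/14 ≈ 91.929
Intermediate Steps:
Q(o, T) = 33/14 (Q(o, T) = 33*(1/14) = 33/14)
39*Q(-15, 27) = 39*(33/14) = 1287/14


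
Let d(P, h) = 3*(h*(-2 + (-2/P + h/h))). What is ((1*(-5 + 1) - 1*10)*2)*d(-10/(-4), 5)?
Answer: 756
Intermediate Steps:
d(P, h) = 3*h*(-1 - 2/P) (d(P, h) = 3*(h*(-2 + (-2/P + 1))) = 3*(h*(-2 + (1 - 2/P))) = 3*(h*(-1 - 2/P)) = 3*h*(-1 - 2/P))
((1*(-5 + 1) - 1*10)*2)*d(-10/(-4), 5) = ((1*(-5 + 1) - 1*10)*2)*(-3*5*(2 - 10/(-4))/(-10/(-4))) = ((1*(-4) - 10)*2)*(-3*5*(2 - 10*(-1)/4)/(-10*(-1)/4)) = ((-4 - 10)*2)*(-3*5*(2 - 5*(-1/2))/(-5*(-1/2))) = (-14*2)*(-3*5*(2 + 5/2)/5/2) = -(-84)*5*2*9/(5*2) = -28*(-27) = 756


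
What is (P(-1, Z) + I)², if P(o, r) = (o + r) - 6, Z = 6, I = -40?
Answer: 1681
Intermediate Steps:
P(o, r) = -6 + o + r
(P(-1, Z) + I)² = ((-6 - 1 + 6) - 40)² = (-1 - 40)² = (-41)² = 1681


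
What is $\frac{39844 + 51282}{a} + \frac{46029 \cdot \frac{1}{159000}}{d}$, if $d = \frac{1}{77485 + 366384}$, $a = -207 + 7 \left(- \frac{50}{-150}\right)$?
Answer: $\frac{2083512077569}{16271000} \approx 1.2805 \cdot 10^{5}$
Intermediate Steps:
$a = - \frac{614}{3}$ ($a = -207 + 7 \left(\left(-50\right) \left(- \frac{1}{150}\right)\right) = -207 + 7 \cdot \frac{1}{3} = -207 + \frac{7}{3} = - \frac{614}{3} \approx -204.67$)
$d = \frac{1}{443869} \approx 2.2529 \cdot 10^{-6}$
$\frac{39844 + 51282}{a} + \frac{46029 \cdot \frac{1}{159000}}{d} = \frac{39844 + 51282}{- \frac{614}{3}} + \frac{46029}{159000} \frac{1}{\frac{1}{443869}} = 91126 \left(- \frac{3}{614}\right) + 46029 \cdot \frac{1}{159000} \cdot 443869 = - \frac{136689}{307} + \frac{15343}{53000} \cdot 443869 = - \frac{136689}{307} + \frac{6810282067}{53000} = \frac{2083512077569}{16271000}$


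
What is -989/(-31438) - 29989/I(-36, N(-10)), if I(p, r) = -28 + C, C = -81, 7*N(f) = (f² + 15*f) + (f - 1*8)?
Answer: 942901983/3426742 ≈ 275.16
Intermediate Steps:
N(f) = -8/7 + f²/7 + 16*f/7 (N(f) = ((f² + 15*f) + (f - 1*8))/7 = ((f² + 15*f) + (f - 8))/7 = ((f² + 15*f) + (-8 + f))/7 = (-8 + f² + 16*f)/7 = -8/7 + f²/7 + 16*f/7)
I(p, r) = -109 (I(p, r) = -28 - 81 = -109)
-989/(-31438) - 29989/I(-36, N(-10)) = -989/(-31438) - 29989/(-109) = -989*(-1/31438) - 29989*(-1/109) = 989/31438 + 29989/109 = 942901983/3426742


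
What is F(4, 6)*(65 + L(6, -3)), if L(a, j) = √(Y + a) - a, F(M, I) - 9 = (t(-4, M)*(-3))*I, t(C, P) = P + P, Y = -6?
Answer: -7965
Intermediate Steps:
t(C, P) = 2*P
F(M, I) = 9 - 6*I*M (F(M, I) = 9 + ((2*M)*(-3))*I = 9 + (-6*M)*I = 9 - 6*I*M)
L(a, j) = √(-6 + a) - a
F(4, 6)*(65 + L(6, -3)) = (9 - 6*6*4)*(65 + (√(-6 + 6) - 1*6)) = (9 - 144)*(65 + (√0 - 6)) = -135*(65 + (0 - 6)) = -135*(65 - 6) = -135*59 = -7965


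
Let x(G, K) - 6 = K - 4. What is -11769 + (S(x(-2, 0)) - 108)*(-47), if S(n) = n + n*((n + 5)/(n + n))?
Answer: -13903/2 ≈ -6951.5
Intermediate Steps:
x(G, K) = 2 + K (x(G, K) = 6 + (K - 4) = 6 + (-4 + K) = 2 + K)
S(n) = 5/2 + 3*n/2 (S(n) = n + n*((5 + n)/((2*n))) = n + n*((5 + n)*(1/(2*n))) = n + n*((5 + n)/(2*n)) = n + (5/2 + n/2) = 5/2 + 3*n/2)
-11769 + (S(x(-2, 0)) - 108)*(-47) = -11769 + ((5/2 + 3*(2 + 0)/2) - 108)*(-47) = -11769 + ((5/2 + (3/2)*2) - 108)*(-47) = -11769 + ((5/2 + 3) - 108)*(-47) = -11769 + (11/2 - 108)*(-47) = -11769 - 205/2*(-47) = -11769 + 9635/2 = -13903/2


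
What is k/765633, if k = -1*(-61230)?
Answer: 20410/255211 ≈ 0.079973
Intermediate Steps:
k = 61230
k/765633 = 61230/765633 = 61230*(1/765633) = 20410/255211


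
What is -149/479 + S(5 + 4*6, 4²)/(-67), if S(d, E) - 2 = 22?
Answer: -21479/32093 ≈ -0.66927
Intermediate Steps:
S(d, E) = 24 (S(d, E) = 2 + 22 = 24)
-149/479 + S(5 + 4*6, 4²)/(-67) = -149/479 + 24/(-67) = -149*1/479 + 24*(-1/67) = -149/479 - 24/67 = -21479/32093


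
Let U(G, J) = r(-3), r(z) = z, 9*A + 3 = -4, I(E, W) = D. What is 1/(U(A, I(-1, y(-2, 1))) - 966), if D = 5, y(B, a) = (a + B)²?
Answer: -1/969 ≈ -0.0010320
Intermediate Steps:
y(B, a) = (B + a)²
I(E, W) = 5
A = -7/9 (A = -⅓ + (⅑)*(-4) = -⅓ - 4/9 = -7/9 ≈ -0.77778)
U(G, J) = -3
1/(U(A, I(-1, y(-2, 1))) - 966) = 1/(-3 - 966) = 1/(-969) = -1/969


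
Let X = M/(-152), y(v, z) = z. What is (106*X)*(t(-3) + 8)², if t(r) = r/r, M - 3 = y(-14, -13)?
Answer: 21465/38 ≈ 564.87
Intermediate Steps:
M = -10 (M = 3 - 13 = -10)
t(r) = 1
X = 5/76 (X = -10/(-152) = -10*(-1/152) = 5/76 ≈ 0.065789)
(106*X)*(t(-3) + 8)² = (106*(5/76))*(1 + 8)² = (265/38)*9² = (265/38)*81 = 21465/38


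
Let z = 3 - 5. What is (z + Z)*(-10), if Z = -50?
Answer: 520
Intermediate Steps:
z = -2
(z + Z)*(-10) = (-2 - 50)*(-10) = -52*(-10) = 520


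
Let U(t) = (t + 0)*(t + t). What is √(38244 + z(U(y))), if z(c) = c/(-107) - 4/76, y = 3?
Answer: √158064942899/2033 ≈ 195.56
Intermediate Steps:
U(t) = 2*t² (U(t) = t*(2*t) = 2*t²)
z(c) = -1/19 - c/107 (z(c) = c*(-1/107) - 4*1/76 = -c/107 - 1/19 = -1/19 - c/107)
√(38244 + z(U(y))) = √(38244 + (-1/19 - 2*3²/107)) = √(38244 + (-1/19 - 2*9/107)) = √(38244 + (-1/19 - 1/107*18)) = √(38244 + (-1/19 - 18/107)) = √(38244 - 449/2033) = √(77749603/2033) = √158064942899/2033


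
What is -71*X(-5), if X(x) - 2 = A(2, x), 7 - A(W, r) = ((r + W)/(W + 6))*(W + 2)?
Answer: -1491/2 ≈ -745.50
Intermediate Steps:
A(W, r) = 7 - (2 + W)*(W + r)/(6 + W) (A(W, r) = 7 - (r + W)/(W + 6)*(W + 2) = 7 - (W + r)/(6 + W)*(2 + W) = 7 - (2 + W)*(W + r)/(6 + W))
X(x) = 8 - x/2 (X(x) = 2 + (42 - 1*2**2 - 2*x + 5*2 - 1*2*x)/(6 + 2) = 2 + (42 - 1*4 - 2*x + 10 - 2*x)/8 = 2 + (42 - 4 - 2*x + 10 - 2*x)/8 = 2 + (48 - 4*x)/8 = 2 + (6 - x/2) = 8 - x/2)
-71*X(-5) = -71*(8 - 1/2*(-5)) = -71*(8 + 5/2) = -71*21/2 = -1491/2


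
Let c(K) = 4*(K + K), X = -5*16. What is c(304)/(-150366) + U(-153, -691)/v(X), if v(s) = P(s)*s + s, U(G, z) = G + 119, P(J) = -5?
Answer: -77509/633120 ≈ -0.12242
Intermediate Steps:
U(G, z) = 119 + G
X = -80
v(s) = -4*s (v(s) = -5*s + s = -4*s)
c(K) = 8*K (c(K) = 4*(2*K) = 8*K)
c(304)/(-150366) + U(-153, -691)/v(X) = (8*304)/(-150366) + (119 - 153)/((-4*(-80))) = 2432*(-1/150366) - 34/320 = -64/3957 - 34*1/320 = -64/3957 - 17/160 = -77509/633120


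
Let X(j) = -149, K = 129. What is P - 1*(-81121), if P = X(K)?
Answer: 80972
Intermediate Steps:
P = -149
P - 1*(-81121) = -149 - 1*(-81121) = -149 + 81121 = 80972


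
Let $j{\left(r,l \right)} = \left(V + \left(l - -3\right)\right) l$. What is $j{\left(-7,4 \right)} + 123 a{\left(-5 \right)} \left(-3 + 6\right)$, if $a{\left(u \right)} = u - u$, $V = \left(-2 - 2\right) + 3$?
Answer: $24$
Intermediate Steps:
$V = -1$ ($V = \left(-2 - 2\right) + 3 = -4 + 3 = -1$)
$j{\left(r,l \right)} = l \left(2 + l\right)$ ($j{\left(r,l \right)} = \left(-1 + \left(l - -3\right)\right) l = \left(-1 + \left(l + 3\right)\right) l = \left(-1 + \left(3 + l\right)\right) l = \left(2 + l\right) l = l \left(2 + l\right)$)
$a{\left(u \right)} = 0$
$j{\left(-7,4 \right)} + 123 a{\left(-5 \right)} \left(-3 + 6\right) = 4 \left(2 + 4\right) + 123 \cdot 0 \left(-3 + 6\right) = 4 \cdot 6 + 123 \cdot 0 \cdot 3 = 24 + 123 \cdot 0 = 24 + 0 = 24$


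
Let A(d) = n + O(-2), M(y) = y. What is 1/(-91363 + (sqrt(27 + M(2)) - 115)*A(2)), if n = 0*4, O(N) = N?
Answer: -91133/8305223573 + 2*sqrt(29)/8305223573 ≈ -1.0972e-5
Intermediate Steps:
n = 0
A(d) = -2 (A(d) = 0 - 2 = -2)
1/(-91363 + (sqrt(27 + M(2)) - 115)*A(2)) = 1/(-91363 + (sqrt(27 + 2) - 115)*(-2)) = 1/(-91363 + (sqrt(29) - 115)*(-2)) = 1/(-91363 + (-115 + sqrt(29))*(-2)) = 1/(-91363 + (230 - 2*sqrt(29))) = 1/(-91133 - 2*sqrt(29))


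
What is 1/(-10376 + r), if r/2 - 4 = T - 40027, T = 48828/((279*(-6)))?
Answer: -279/25244014 ≈ -1.1052e-5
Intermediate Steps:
T = -8138/279 (T = 48828/(-1674) = 48828*(-1/1674) = -8138/279 ≈ -29.168)
r = -22349110/279 (r = 8 + 2*(-8138/279 - 40027) = 8 + 2*(-11175671/279) = 8 - 22351342/279 = -22349110/279 ≈ -80104.)
1/(-10376 + r) = 1/(-10376 - 22349110/279) = 1/(-25244014/279) = -279/25244014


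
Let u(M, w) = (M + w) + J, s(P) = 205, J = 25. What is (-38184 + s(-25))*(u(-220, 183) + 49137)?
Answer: -1865718375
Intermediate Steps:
u(M, w) = 25 + M + w (u(M, w) = (M + w) + 25 = 25 + M + w)
(-38184 + s(-25))*(u(-220, 183) + 49137) = (-38184 + 205)*((25 - 220 + 183) + 49137) = -37979*(-12 + 49137) = -37979*49125 = -1865718375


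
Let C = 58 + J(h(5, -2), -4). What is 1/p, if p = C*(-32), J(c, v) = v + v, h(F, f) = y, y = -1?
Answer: -1/1600 ≈ -0.00062500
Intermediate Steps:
h(F, f) = -1
J(c, v) = 2*v
C = 50 (C = 58 + 2*(-4) = 58 - 8 = 50)
p = -1600 (p = 50*(-32) = -1600)
1/p = 1/(-1600) = -1/1600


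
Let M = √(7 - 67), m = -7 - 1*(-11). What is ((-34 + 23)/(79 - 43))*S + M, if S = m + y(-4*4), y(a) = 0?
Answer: -11/9 + 2*I*√15 ≈ -1.2222 + 7.746*I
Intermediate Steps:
m = 4 (m = -7 + 11 = 4)
M = 2*I*√15 (M = √(-60) = 2*I*√15 ≈ 7.746*I)
S = 4 (S = 4 + 0 = 4)
((-34 + 23)/(79 - 43))*S + M = ((-34 + 23)/(79 - 43))*4 + 2*I*√15 = -11/36*4 + 2*I*√15 = -11/9 + 2*I*√15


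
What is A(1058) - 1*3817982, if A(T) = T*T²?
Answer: 1180469130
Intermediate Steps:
A(T) = T³
A(1058) - 1*3817982 = 1058³ - 1*3817982 = 1184287112 - 3817982 = 1180469130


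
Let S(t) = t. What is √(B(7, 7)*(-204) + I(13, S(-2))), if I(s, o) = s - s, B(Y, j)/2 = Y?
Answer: 2*I*√714 ≈ 53.442*I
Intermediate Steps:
B(Y, j) = 2*Y
I(s, o) = 0
√(B(7, 7)*(-204) + I(13, S(-2))) = √((2*7)*(-204) + 0) = √(14*(-204) + 0) = √(-2856 + 0) = √(-2856) = 2*I*√714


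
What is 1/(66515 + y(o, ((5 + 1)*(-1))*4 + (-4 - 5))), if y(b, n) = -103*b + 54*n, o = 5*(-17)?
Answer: 1/73488 ≈ 1.3608e-5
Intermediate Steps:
o = -85
1/(66515 + y(o, ((5 + 1)*(-1))*4 + (-4 - 5))) = 1/(66515 + (-103*(-85) + 54*(((5 + 1)*(-1))*4 + (-4 - 5)))) = 1/(66515 + (8755 + 54*((6*(-1))*4 - 9))) = 1/(66515 + (8755 + 54*(-6*4 - 9))) = 1/(66515 + (8755 + 54*(-24 - 9))) = 1/(66515 + (8755 + 54*(-33))) = 1/(66515 + (8755 - 1782)) = 1/(66515 + 6973) = 1/73488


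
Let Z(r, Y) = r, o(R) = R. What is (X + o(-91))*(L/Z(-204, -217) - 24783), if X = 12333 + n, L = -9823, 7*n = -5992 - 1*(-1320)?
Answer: -12024401147/42 ≈ -2.8630e+8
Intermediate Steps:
n = -4672/7 (n = (-5992 - 1*(-1320))/7 = (-5992 + 1320)/7 = (⅐)*(-4672) = -4672/7 ≈ -667.43)
X = 81659/7 (X = 12333 - 4672/7 = 81659/7 ≈ 11666.)
(X + o(-91))*(L/Z(-204, -217) - 24783) = (81659/7 - 91)*(-9823/(-204) - 24783) = 81022*(-9823*(-1/204) - 24783)/7 = 81022*(9823/204 - 24783)/7 = (81022/7)*(-5045909/204) = -12024401147/42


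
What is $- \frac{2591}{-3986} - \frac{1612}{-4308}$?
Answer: $\frac{4396865}{4292922} \approx 1.0242$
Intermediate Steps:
$- \frac{2591}{-3986} - \frac{1612}{-4308} = \left(-2591\right) \left(- \frac{1}{3986}\right) - - \frac{403}{1077} = \frac{2591}{3986} + \frac{403}{1077} = \frac{4396865}{4292922}$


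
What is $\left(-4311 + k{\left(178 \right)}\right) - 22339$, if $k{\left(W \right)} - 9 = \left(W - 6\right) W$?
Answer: $3975$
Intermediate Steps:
$k{\left(W \right)} = 9 + W \left(-6 + W\right)$ ($k{\left(W \right)} = 9 + \left(W - 6\right) W = 9 + \left(-6 + W\right) W = 9 + W \left(-6 + W\right)$)
$\left(-4311 + k{\left(178 \right)}\right) - 22339 = \left(-4311 + \left(9 + 178^{2} - 1068\right)\right) - 22339 = \left(-4311 + \left(9 + 31684 - 1068\right)\right) - 22339 = \left(-4311 + 30625\right) - 22339 = 26314 - 22339 = 3975$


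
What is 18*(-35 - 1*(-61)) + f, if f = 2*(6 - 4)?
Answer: 472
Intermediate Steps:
f = 4 (f = 2*2 = 4)
18*(-35 - 1*(-61)) + f = 18*(-35 - 1*(-61)) + 4 = 18*(-35 + 61) + 4 = 18*26 + 4 = 468 + 4 = 472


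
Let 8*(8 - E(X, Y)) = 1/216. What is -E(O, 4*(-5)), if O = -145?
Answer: -13823/1728 ≈ -7.9994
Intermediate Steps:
E(X, Y) = 13823/1728 (E(X, Y) = 8 - ⅛/216 = 8 - ⅛*1/216 = 8 - 1/1728 = 13823/1728)
-E(O, 4*(-5)) = -1*13823/1728 = -13823/1728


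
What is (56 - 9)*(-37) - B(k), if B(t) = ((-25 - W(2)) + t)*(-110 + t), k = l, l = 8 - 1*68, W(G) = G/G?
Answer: -16359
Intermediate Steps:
W(G) = 1
l = -60 (l = 8 - 68 = -60)
k = -60
B(t) = (-110 + t)*(-26 + t) (B(t) = ((-25 - 1*1) + t)*(-110 + t) = ((-25 - 1) + t)*(-110 + t) = (-26 + t)*(-110 + t) = (-110 + t)*(-26 + t))
(56 - 9)*(-37) - B(k) = (56 - 9)*(-37) - (2860 + (-60)² - 136*(-60)) = 47*(-37) - (2860 + 3600 + 8160) = -1739 - 1*14620 = -1739 - 14620 = -16359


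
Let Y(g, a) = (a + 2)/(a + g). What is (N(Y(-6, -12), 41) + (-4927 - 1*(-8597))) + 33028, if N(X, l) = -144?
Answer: 36554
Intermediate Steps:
Y(g, a) = (2 + a)/(a + g)
(N(Y(-6, -12), 41) + (-4927 - 1*(-8597))) + 33028 = (-144 + (-4927 - 1*(-8597))) + 33028 = (-144 + (-4927 + 8597)) + 33028 = (-144 + 3670) + 33028 = 3526 + 33028 = 36554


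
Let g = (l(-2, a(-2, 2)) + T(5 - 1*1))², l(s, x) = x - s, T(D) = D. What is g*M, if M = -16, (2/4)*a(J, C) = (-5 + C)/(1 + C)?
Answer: -256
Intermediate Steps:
a(J, C) = 2*(-5 + C)/(1 + C) (a(J, C) = 2*((-5 + C)/(1 + C)) = 2*(-5 + C)/(1 + C))
g = 16 (g = ((2*(-5 + 2)/(1 + 2) - 1*(-2)) + (5 - 1*1))² = ((2*(-3)/3 + 2) + (5 - 1))² = ((2*(⅓)*(-3) + 2) + 4)² = ((-2 + 2) + 4)² = (0 + 4)² = 4² = 16)
g*M = 16*(-16) = -256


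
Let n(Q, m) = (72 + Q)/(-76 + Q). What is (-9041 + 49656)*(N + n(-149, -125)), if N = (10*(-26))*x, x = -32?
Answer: 15206881471/45 ≈ 3.3793e+8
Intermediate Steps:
n(Q, m) = (72 + Q)/(-76 + Q)
N = 8320 (N = (10*(-26))*(-32) = -260*(-32) = 8320)
(-9041 + 49656)*(N + n(-149, -125)) = (-9041 + 49656)*(8320 + (72 - 149)/(-76 - 149)) = 40615*(8320 - 77/(-225)) = 40615*(8320 - 1/225*(-77)) = 40615*(8320 + 77/225) = 40615*(1872077/225) = 15206881471/45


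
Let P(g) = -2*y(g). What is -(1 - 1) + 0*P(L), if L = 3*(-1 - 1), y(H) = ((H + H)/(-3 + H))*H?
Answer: 0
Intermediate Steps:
y(H) = 2*H²/(-3 + H) (y(H) = ((2*H)/(-3 + H))*H = (2*H/(-3 + H))*H = 2*H²/(-3 + H))
L = -6 (L = 3*(-2) = -6)
P(g) = -4*g²/(-3 + g)
-(1 - 1) + 0*P(L) = -(1 - 1) + 0*(-4*(-6)²/(-3 - 6)) = -1*0 + 0*(-4*36/(-9)) = 0 + 0*(-4*36*(-⅑)) = 0 + 0*16 = 0 + 0 = 0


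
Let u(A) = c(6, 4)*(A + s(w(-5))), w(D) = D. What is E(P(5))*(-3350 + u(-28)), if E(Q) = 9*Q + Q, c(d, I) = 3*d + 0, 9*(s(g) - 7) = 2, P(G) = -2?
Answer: 74480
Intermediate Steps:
s(g) = 65/9 (s(g) = 7 + (⅑)*2 = 7 + 2/9 = 65/9)
c(d, I) = 3*d
u(A) = 130 + 18*A (u(A) = (3*6)*(A + 65/9) = 18*(65/9 + A) = 130 + 18*A)
E(Q) = 10*Q
E(P(5))*(-3350 + u(-28)) = (10*(-2))*(-3350 + (130 + 18*(-28))) = -20*(-3350 + (130 - 504)) = -20*(-3350 - 374) = -20*(-3724) = 74480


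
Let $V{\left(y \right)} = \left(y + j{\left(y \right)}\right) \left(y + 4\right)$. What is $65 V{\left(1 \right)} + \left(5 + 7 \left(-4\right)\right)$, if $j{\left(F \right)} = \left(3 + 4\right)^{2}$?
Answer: $16227$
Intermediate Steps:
$j{\left(F \right)} = 49$ ($j{\left(F \right)} = 7^{2} = 49$)
$V{\left(y \right)} = \left(4 + y\right) \left(49 + y\right)$ ($V{\left(y \right)} = \left(y + 49\right) \left(y + 4\right) = \left(49 + y\right) \left(4 + y\right) = \left(4 + y\right) \left(49 + y\right)$)
$65 V{\left(1 \right)} + \left(5 + 7 \left(-4\right)\right) = 65 \left(196 + 1^{2} + 53 \cdot 1\right) + \left(5 + 7 \left(-4\right)\right) = 65 \left(196 + 1 + 53\right) + \left(5 - 28\right) = 65 \cdot 250 - 23 = 16250 - 23 = 16227$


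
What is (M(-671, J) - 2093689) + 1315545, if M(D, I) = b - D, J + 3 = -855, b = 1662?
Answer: -775811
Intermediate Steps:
J = -858 (J = -3 - 855 = -858)
M(D, I) = 1662 - D
(M(-671, J) - 2093689) + 1315545 = ((1662 - 1*(-671)) - 2093689) + 1315545 = ((1662 + 671) - 2093689) + 1315545 = (2333 - 2093689) + 1315545 = -2091356 + 1315545 = -775811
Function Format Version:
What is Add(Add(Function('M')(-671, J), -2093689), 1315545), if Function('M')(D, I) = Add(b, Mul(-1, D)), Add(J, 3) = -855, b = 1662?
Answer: -775811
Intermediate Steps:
J = -858 (J = Add(-3, -855) = -858)
Function('M')(D, I) = Add(1662, Mul(-1, D))
Add(Add(Function('M')(-671, J), -2093689), 1315545) = Add(Add(Add(1662, Mul(-1, -671)), -2093689), 1315545) = Add(Add(Add(1662, 671), -2093689), 1315545) = Add(Add(2333, -2093689), 1315545) = Add(-2091356, 1315545) = -775811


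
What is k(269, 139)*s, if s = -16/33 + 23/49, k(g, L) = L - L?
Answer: 0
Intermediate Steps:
k(g, L) = 0
s = -25/1617 (s = -16*1/33 + 23*(1/49) = -16/33 + 23/49 = -25/1617 ≈ -0.015461)
k(269, 139)*s = 0*(-25/1617) = 0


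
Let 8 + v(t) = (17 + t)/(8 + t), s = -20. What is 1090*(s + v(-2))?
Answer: -27795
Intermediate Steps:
v(t) = -8 + (17 + t)/(8 + t)
1090*(s + v(-2)) = 1090*(-20 + (-47 - 7*(-2))/(8 - 2)) = 1090*(-20 + (-47 + 14)/6) = 1090*(-20 + (1/6)*(-33)) = 1090*(-20 - 11/2) = 1090*(-51/2) = -27795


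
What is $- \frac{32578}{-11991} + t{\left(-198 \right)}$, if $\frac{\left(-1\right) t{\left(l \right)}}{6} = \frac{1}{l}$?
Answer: $\frac{17255}{6281} \approx 2.7472$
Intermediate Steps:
$t{\left(l \right)} = - \frac{6}{l}$
$- \frac{32578}{-11991} + t{\left(-198 \right)} = - \frac{32578}{-11991} - \frac{6}{-198} = \left(-32578\right) \left(- \frac{1}{11991}\right) - - \frac{1}{33} = \frac{4654}{1713} + \frac{1}{33} = \frac{17255}{6281}$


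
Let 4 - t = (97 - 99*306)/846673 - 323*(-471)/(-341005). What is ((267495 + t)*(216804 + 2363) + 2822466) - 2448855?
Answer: 16926896279840175524058/288719726365 ≈ 5.8627e+10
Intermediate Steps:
t = 1293983136954/288719726365 (t = 4 - ((97 - 99*306)/846673 - 323*(-471)/(-341005)) = 4 - ((97 - 30294)*(1/846673) + 152133*(-1/341005)) = 4 - (-30197*1/846673 - 152133/341005) = 4 - (-30197/846673 - 152133/341005) = 4 - 1*(-139104231494/288719726365) = 4 + 139104231494/288719726365 = 1293983136954/288719726365 ≈ 4.4818)
((267495 + t)*(216804 + 2363) + 2822466) - 2448855 = ((267495 + 1293983136954/288719726365)*(216804 + 2363) + 2822466) - 2448855 = ((77232377187142629/288719726365)*219167 + 2822466) - 2448855 = (16926788410974488570043/288719726365 + 2822466) - 2448855 = 16927603312585683086133/288719726365 - 2448855 = 16926896279840175524058/288719726365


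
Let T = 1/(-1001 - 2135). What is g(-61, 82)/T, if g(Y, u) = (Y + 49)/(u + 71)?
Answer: 12544/51 ≈ 245.96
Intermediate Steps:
T = -1/3136 (T = 1/(-3136) = -1/3136 ≈ -0.00031888)
g(Y, u) = (49 + Y)/(71 + u)
g(-61, 82)/T = ((49 - 61)/(71 + 82))/(-1/3136) = (-12/153)*(-3136) = ((1/153)*(-12))*(-3136) = -4/51*(-3136) = 12544/51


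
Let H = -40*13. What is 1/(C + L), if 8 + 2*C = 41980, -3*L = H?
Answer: 3/63478 ≈ 4.7260e-5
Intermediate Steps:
H = -520
L = 520/3 (L = -⅓*(-520) = 520/3 ≈ 173.33)
C = 20986 (C = -4 + (½)*41980 = -4 + 20990 = 20986)
1/(C + L) = 1/(20986 + 520/3) = 1/(63478/3) = 3/63478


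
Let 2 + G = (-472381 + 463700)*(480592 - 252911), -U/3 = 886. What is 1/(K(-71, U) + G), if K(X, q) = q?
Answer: -1/1976501421 ≈ -5.0594e-10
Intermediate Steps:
U = -2658 (U = -3*886 = -2658)
G = -1976498763 (G = -2 + (-472381 + 463700)*(480592 - 252911) = -2 - 8681*227681 = -2 - 1976498761 = -1976498763)
1/(K(-71, U) + G) = 1/(-2658 - 1976498763) = 1/(-1976501421) = -1/1976501421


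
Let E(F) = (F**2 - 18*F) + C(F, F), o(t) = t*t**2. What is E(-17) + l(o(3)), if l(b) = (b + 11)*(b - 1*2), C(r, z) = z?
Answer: 1528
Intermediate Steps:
o(t) = t**3
E(F) = F**2 - 17*F (E(F) = (F**2 - 18*F) + F = F**2 - 17*F)
l(b) = (-2 + b)*(11 + b) (l(b) = (11 + b)*(b - 2) = (11 + b)*(-2 + b) = (-2 + b)*(11 + b))
E(-17) + l(o(3)) = -17*(-17 - 17) + (-22 + (3**3)**2 + 9*3**3) = -17*(-34) + (-22 + 27**2 + 9*27) = 578 + (-22 + 729 + 243) = 578 + 950 = 1528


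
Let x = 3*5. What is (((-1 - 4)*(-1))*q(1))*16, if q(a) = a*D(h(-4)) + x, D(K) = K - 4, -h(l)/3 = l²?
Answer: -2960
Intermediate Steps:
x = 15
h(l) = -3*l²
D(K) = -4 + K
q(a) = 15 - 52*a (q(a) = a*(-4 - 3*(-4)²) + 15 = a*(-4 - 3*16) + 15 = a*(-4 - 48) + 15 = a*(-52) + 15 = -52*a + 15 = 15 - 52*a)
(((-1 - 4)*(-1))*q(1))*16 = (((-1 - 4)*(-1))*(15 - 52*1))*16 = ((-5*(-1))*(15 - 52))*16 = (5*(-37))*16 = -185*16 = -2960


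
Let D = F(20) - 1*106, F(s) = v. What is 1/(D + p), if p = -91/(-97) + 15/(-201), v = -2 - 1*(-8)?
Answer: -6499/644288 ≈ -0.010087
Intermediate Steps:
v = 6 (v = -2 + 8 = 6)
F(s) = 6
D = -100 (D = 6 - 1*106 = 6 - 106 = -100)
p = 5612/6499 (p = -91*(-1/97) + 15*(-1/201) = 91/97 - 5/67 = 5612/6499 ≈ 0.86352)
1/(D + p) = 1/(-100 + 5612/6499) = 1/(-644288/6499) = -6499/644288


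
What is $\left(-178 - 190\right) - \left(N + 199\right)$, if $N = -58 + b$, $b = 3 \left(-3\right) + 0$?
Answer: $-500$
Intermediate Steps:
$b = -9$ ($b = -9 + 0 = -9$)
$N = -67$ ($N = -58 - 9 = -67$)
$\left(-178 - 190\right) - \left(N + 199\right) = \left(-178 - 190\right) - \left(-67 + 199\right) = -368 - 132 = -500$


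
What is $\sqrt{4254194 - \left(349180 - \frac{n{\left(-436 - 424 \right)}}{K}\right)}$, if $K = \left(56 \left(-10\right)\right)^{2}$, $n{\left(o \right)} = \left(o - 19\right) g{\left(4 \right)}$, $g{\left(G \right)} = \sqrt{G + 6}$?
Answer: $\frac{\sqrt{1224612390400 - 879 \sqrt{10}}}{560} \approx 1976.1$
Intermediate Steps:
$g{\left(G \right)} = \sqrt{6 + G}$
$n{\left(o \right)} = \sqrt{10} \left(-19 + o\right)$ ($n{\left(o \right)} = \left(o - 19\right) \sqrt{6 + 4} = \left(-19 + o\right) \sqrt{10} = \sqrt{10} \left(-19 + o\right)$)
$K = 313600$ ($K = \left(-560\right)^{2} = 313600$)
$\sqrt{4254194 - \left(349180 - \frac{n{\left(-436 - 424 \right)}}{K}\right)} = \sqrt{4254194 - \left(349180 - \frac{\sqrt{10} \left(-19 - 860\right)}{313600}\right)} = \sqrt{4254194 - \left(349180 - \sqrt{10} \left(-19 - 860\right) \frac{1}{313600}\right)} = \sqrt{4254194 - \left(349180 - \sqrt{10} \left(-879\right) \frac{1}{313600}\right)} = \sqrt{4254194 - \left(349180 - - 879 \sqrt{10} \cdot \frac{1}{313600}\right)} = \sqrt{4254194 - \left(349180 + \frac{879 \sqrt{10}}{313600}\right)} = \sqrt{3905014 - \frac{879 \sqrt{10}}{313600}}$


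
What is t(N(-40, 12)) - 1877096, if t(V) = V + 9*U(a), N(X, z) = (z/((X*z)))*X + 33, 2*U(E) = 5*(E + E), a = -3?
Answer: -1877197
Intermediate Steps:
U(E) = 5*E (U(E) = (5*(E + E))/2 = (5*(2*E))/2 = (10*E)/2 = 5*E)
N(X, z) = 34 (N(X, z) = (z*(1/(X*z)))*X + 33 = X/X + 33 = 1 + 33 = 34)
t(V) = -135 + V (t(V) = V + 9*(5*(-3)) = V + 9*(-15) = V - 135 = -135 + V)
t(N(-40, 12)) - 1877096 = (-135 + 34) - 1877096 = -101 - 1877096 = -1877197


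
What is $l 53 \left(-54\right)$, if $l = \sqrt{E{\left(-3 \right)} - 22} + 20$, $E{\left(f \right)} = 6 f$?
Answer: $-57240 - 5724 i \sqrt{10} \approx -57240.0 - 18101.0 i$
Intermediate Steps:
$l = 20 + 2 i \sqrt{10}$ ($l = \sqrt{6 \left(-3\right) - 22} + 20 = \sqrt{-18 - 22} + 20 = \sqrt{-40} + 20 = 2 i \sqrt{10} + 20 = 20 + 2 i \sqrt{10} \approx 20.0 + 6.3246 i$)
$l 53 \left(-54\right) = \left(20 + 2 i \sqrt{10}\right) 53 \left(-54\right) = \left(1060 + 106 i \sqrt{10}\right) \left(-54\right) = -57240 - 5724 i \sqrt{10}$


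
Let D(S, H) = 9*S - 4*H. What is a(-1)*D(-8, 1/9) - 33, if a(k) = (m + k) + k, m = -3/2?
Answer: 1985/9 ≈ 220.56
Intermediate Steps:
m = -3/2 (m = -3*½ = -3/2 ≈ -1.5000)
D(S, H) = -4*H + 9*S
a(k) = -3/2 + 2*k (a(k) = (-3/2 + k) + k = -3/2 + 2*k)
a(-1)*D(-8, 1/9) - 33 = (-3/2 + 2*(-1))*(-4/9 + 9*(-8)) - 33 = (-3/2 - 2)*(-4*⅑ - 72) - 33 = -7*(-4/9 - 72)/2 - 33 = -7/2*(-652/9) - 33 = 2282/9 - 33 = 1985/9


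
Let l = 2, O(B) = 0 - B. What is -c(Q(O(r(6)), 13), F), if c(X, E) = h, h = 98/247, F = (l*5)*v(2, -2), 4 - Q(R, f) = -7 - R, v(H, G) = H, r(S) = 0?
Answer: -98/247 ≈ -0.39676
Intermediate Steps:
O(B) = -B
Q(R, f) = 11 + R (Q(R, f) = 4 - (-7 - R) = 4 + (7 + R) = 11 + R)
F = 20 (F = (2*5)*2 = 10*2 = 20)
h = 98/247 (h = 98*(1/247) = 98/247 ≈ 0.39676)
c(X, E) = 98/247
-c(Q(O(r(6)), 13), F) = -1*98/247 = -98/247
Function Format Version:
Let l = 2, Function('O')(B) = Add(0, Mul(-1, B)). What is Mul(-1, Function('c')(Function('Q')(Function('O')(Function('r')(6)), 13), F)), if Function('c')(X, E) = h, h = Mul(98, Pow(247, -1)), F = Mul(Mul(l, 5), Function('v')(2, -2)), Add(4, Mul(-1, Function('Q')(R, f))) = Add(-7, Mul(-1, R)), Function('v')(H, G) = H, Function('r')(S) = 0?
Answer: Rational(-98, 247) ≈ -0.39676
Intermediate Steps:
Function('O')(B) = Mul(-1, B)
Function('Q')(R, f) = Add(11, R) (Function('Q')(R, f) = Add(4, Mul(-1, Add(-7, Mul(-1, R)))) = Add(4, Add(7, R)) = Add(11, R))
F = 20 (F = Mul(Mul(2, 5), 2) = Mul(10, 2) = 20)
h = Rational(98, 247) (h = Mul(98, Rational(1, 247)) = Rational(98, 247) ≈ 0.39676)
Function('c')(X, E) = Rational(98, 247)
Mul(-1, Function('c')(Function('Q')(Function('O')(Function('r')(6)), 13), F)) = Mul(-1, Rational(98, 247)) = Rational(-98, 247)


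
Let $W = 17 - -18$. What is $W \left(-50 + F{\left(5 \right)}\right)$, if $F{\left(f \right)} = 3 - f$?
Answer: $-1820$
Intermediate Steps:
$W = 35$ ($W = 17 + 18 = 35$)
$W \left(-50 + F{\left(5 \right)}\right) = 35 \left(-50 + \left(3 - 5\right)\right) = 35 \left(-50 - 2\right) = 35 \left(-52\right) = -1820$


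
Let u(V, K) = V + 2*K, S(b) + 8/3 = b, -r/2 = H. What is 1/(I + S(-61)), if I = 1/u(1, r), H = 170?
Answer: -2037/129692 ≈ -0.015706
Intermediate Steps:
r = -340 (r = -2*170 = -340)
S(b) = -8/3 + b
I = -1/679 (I = 1/(1 + 2*(-340)) = 1/(1 - 680) = 1/(-679) = -1/679 ≈ -0.0014728)
1/(I + S(-61)) = 1/(-1/679 + (-8/3 - 61)) = 1/(-1/679 - 191/3) = 1/(-129692/2037) = -2037/129692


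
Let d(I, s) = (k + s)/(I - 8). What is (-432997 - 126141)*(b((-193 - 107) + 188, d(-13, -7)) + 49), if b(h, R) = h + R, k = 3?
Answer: 737503022/21 ≈ 3.5119e+7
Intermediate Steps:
d(I, s) = (3 + s)/(-8 + I) (d(I, s) = (3 + s)/(I - 8) = (3 + s)/(-8 + I))
b(h, R) = R + h
(-432997 - 126141)*(b((-193 - 107) + 188, d(-13, -7)) + 49) = (-432997 - 126141)*(((3 - 7)/(-8 - 13) + ((-193 - 107) + 188)) + 49) = -559138*((-4/(-21) + (-300 + 188)) + 49) = -559138*((-1/21*(-4) - 112) + 49) = -559138*((4/21 - 112) + 49) = -559138*(-2348/21 + 49) = -559138*(-1319/21) = 737503022/21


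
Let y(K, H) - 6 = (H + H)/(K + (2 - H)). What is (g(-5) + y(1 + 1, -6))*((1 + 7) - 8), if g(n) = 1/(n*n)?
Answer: 0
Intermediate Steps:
y(K, H) = 6 + 2*H/(2 + K - H) (y(K, H) = 6 + (H + H)/(K + (2 - H)) = 6 + (2*H)/(2 + K - H) = 6 + 2*H/(2 + K - H))
g(n) = n⁻² (g(n) = 1/(n²) = n⁻²)
(g(-5) + y(1 + 1, -6))*((1 + 7) - 8) = ((-5)⁻² + 2*(6 - 2*(-6) + 3*(1 + 1))/(2 + (1 + 1) - 1*(-6)))*((1 + 7) - 8) = (1/25 + 2*(6 + 12 + 3*2)/(2 + 2 + 6))*(8 - 8) = (1/25 + 2*(6 + 12 + 6)/10)*0 = (1/25 + 2*(⅒)*24)*0 = (1/25 + 24/5)*0 = (121/25)*0 = 0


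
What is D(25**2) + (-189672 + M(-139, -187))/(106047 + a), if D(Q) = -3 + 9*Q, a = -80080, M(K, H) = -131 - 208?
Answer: 145796463/25967 ≈ 5614.7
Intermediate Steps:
M(K, H) = -339
D(25**2) + (-189672 + M(-139, -187))/(106047 + a) = (-3 + 9*25**2) + (-189672 - 339)/(106047 - 80080) = (-3 + 9*625) - 190011/25967 = (-3 + 5625) - 190011*1/25967 = 5622 - 190011/25967 = 145796463/25967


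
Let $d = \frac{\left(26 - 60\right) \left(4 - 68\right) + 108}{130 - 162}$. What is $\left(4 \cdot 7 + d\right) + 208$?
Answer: $\frac{1317}{8} \approx 164.63$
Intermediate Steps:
$d = - \frac{571}{8}$ ($d = \frac{\left(-34\right) \left(-64\right) + 108}{-32} = \left(2176 + 108\right) \left(- \frac{1}{32}\right) = 2284 \left(- \frac{1}{32}\right) = - \frac{571}{8} \approx -71.375$)
$\left(4 \cdot 7 + d\right) + 208 = \left(4 \cdot 7 - \frac{571}{8}\right) + 208 = \left(28 - \frac{571}{8}\right) + 208 = - \frac{347}{8} + 208 = \frac{1317}{8}$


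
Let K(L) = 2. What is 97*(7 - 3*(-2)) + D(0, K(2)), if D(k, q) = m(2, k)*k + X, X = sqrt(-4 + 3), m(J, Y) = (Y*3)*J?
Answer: 1261 + I ≈ 1261.0 + 1.0*I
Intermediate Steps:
m(J, Y) = 3*J*Y (m(J, Y) = (3*Y)*J = 3*J*Y)
X = I (X = sqrt(-1) = I ≈ 1.0*I)
D(k, q) = I + 6*k**2 (D(k, q) = (3*2*k)*k + I = (6*k)*k + I = 6*k**2 + I = I + 6*k**2)
97*(7 - 3*(-2)) + D(0, K(2)) = 97*(7 - 3*(-2)) + (I + 6*0**2) = 97*(7 + 6) + (I + 6*0) = 97*13 + (I + 0) = 1261 + I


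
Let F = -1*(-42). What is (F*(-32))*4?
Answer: -5376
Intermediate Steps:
F = 42
(F*(-32))*4 = (42*(-32))*4 = -1344*4 = -5376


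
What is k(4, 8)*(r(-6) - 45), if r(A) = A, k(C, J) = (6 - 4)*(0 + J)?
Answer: -816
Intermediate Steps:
k(C, J) = 2*J
k(4, 8)*(r(-6) - 45) = (2*8)*(-6 - 45) = 16*(-51) = -816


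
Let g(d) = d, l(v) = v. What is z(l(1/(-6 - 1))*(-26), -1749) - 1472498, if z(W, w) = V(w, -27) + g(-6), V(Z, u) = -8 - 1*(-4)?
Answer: -1472508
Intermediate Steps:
V(Z, u) = -4 (V(Z, u) = -8 + 4 = -4)
z(W, w) = -10 (z(W, w) = -4 - 6 = -10)
z(l(1/(-6 - 1))*(-26), -1749) - 1472498 = -10 - 1472498 = -1472508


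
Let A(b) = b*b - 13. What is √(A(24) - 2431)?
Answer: 2*I*√467 ≈ 43.22*I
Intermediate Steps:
A(b) = -13 + b² (A(b) = b² - 13 = -13 + b²)
√(A(24) - 2431) = √((-13 + 24²) - 2431) = √((-13 + 576) - 2431) = √(563 - 2431) = √(-1868) = 2*I*√467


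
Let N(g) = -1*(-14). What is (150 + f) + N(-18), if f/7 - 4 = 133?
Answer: 1123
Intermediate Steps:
N(g) = 14
f = 959 (f = 28 + 7*133 = 28 + 931 = 959)
(150 + f) + N(-18) = (150 + 959) + 14 = 1109 + 14 = 1123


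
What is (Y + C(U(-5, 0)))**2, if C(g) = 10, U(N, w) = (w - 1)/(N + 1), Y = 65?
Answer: 5625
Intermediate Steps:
U(N, w) = (-1 + w)/(1 + N)
(Y + C(U(-5, 0)))**2 = (65 + 10)**2 = 75**2 = 5625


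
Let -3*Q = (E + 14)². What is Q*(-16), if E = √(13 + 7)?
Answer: 1152 + 896*√5/3 ≈ 1819.8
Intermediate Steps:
E = 2*√5 (E = √20 = 2*√5 ≈ 4.4721)
Q = -(14 + 2*√5)²/3 (Q = -(2*√5 + 14)²/3 = -(14 + 2*√5)²/3 ≈ -113.74)
Q*(-16) = (-72 - 56*√5/3)*(-16) = 1152 + 896*√5/3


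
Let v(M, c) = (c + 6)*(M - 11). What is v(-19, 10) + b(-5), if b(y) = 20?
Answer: -460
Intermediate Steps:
v(M, c) = (-11 + M)*(6 + c) (v(M, c) = (6 + c)*(-11 + M) = (-11 + M)*(6 + c))
v(-19, 10) + b(-5) = (-66 - 11*10 + 6*(-19) - 19*10) + 20 = (-66 - 110 - 114 - 190) + 20 = -480 + 20 = -460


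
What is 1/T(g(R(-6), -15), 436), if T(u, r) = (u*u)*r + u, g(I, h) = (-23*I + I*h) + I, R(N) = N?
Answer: 1/21488046 ≈ 4.6537e-8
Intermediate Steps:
g(I, h) = -22*I + I*h
T(u, r) = u + r*u² (T(u, r) = u²*r + u = r*u² + u = u + r*u²)
1/T(g(R(-6), -15), 436) = 1/((-6*(-22 - 15))*(1 + 436*(-6*(-22 - 15)))) = 1/((-6*(-37))*(1 + 436*(-6*(-37)))) = 1/(222*(1 + 436*222)) = 1/(222*(1 + 96792)) = 1/(222*96793) = 1/21488046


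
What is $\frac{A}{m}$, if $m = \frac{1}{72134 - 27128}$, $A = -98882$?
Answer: $-4450283292$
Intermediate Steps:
$m = \frac{1}{45006} \approx 2.2219 \cdot 10^{-5}$
$\frac{A}{m} = - 98882 \frac{1}{\frac{1}{45006}} = \left(-98882\right) 45006 = -4450283292$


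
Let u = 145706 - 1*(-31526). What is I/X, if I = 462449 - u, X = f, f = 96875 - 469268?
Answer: -285217/372393 ≈ -0.76590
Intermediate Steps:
u = 177232 (u = 145706 + 31526 = 177232)
f = -372393
X = -372393
I = 285217 (I = 462449 - 1*177232 = 462449 - 177232 = 285217)
I/X = 285217/(-372393) = 285217*(-1/372393) = -285217/372393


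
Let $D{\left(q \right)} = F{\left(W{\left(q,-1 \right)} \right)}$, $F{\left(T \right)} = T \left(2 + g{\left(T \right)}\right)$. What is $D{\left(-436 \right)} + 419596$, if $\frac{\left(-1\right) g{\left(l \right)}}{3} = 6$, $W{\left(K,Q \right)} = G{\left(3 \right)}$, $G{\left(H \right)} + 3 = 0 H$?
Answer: $419644$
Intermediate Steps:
$G{\left(H \right)} = -3$ ($G{\left(H \right)} = -3 + 0 H = -3 + 0 = -3$)
$W{\left(K,Q \right)} = -3$
$g{\left(l \right)} = -18$ ($g{\left(l \right)} = \left(-3\right) 6 = -18$)
$F{\left(T \right)} = - 16 T$ ($F{\left(T \right)} = T \left(2 - 18\right) = T \left(-16\right) = - 16 T$)
$D{\left(q \right)} = 48$ ($D{\left(q \right)} = \left(-16\right) \left(-3\right) = 48$)
$D{\left(-436 \right)} + 419596 = 48 + 419596 = 419644$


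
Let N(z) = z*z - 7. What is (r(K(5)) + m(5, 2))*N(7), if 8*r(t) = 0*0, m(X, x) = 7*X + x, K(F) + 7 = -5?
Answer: 1554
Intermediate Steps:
N(z) = -7 + z² (N(z) = z² - 7 = -7 + z²)
K(F) = -12 (K(F) = -7 - 5 = -12)
m(X, x) = x + 7*X
r(t) = 0 (r(t) = (0*0)/8 = (⅛)*0 = 0)
(r(K(5)) + m(5, 2))*N(7) = (0 + (2 + 7*5))*(-7 + 7²) = (0 + (2 + 35))*(-7 + 49) = (0 + 37)*42 = 37*42 = 1554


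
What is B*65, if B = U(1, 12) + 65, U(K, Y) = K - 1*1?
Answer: 4225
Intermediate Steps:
U(K, Y) = -1 + K (U(K, Y) = K - 1 = -1 + K)
B = 65 (B = (-1 + 1) + 65 = 0 + 65 = 65)
B*65 = 65*65 = 4225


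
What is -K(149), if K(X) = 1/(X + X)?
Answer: -1/298 ≈ -0.0033557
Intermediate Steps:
K(X) = 1/(2*X)
-K(149) = -1/(2*149) = -1*1/298 = -1/298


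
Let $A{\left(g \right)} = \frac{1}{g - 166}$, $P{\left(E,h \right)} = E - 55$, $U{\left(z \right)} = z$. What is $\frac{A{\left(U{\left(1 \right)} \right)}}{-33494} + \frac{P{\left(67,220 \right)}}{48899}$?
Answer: $\frac{66367019}{270240812490} \approx 0.00024558$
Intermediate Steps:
$P{\left(E,h \right)} = -55 + E$
$A{\left(g \right)} = \frac{1}{-166 + g}$
$\frac{A{\left(U{\left(1 \right)} \right)}}{-33494} + \frac{P{\left(67,220 \right)}}{48899} = \frac{1}{\left(-166 + 1\right) \left(-33494\right)} + \frac{-55 + 67}{48899} = \frac{1}{-165} \left(- \frac{1}{33494}\right) + 12 \cdot \frac{1}{48899} = \left(- \frac{1}{165}\right) \left(- \frac{1}{33494}\right) + \frac{12}{48899} = \frac{1}{5526510} + \frac{12}{48899} = \frac{66367019}{270240812490}$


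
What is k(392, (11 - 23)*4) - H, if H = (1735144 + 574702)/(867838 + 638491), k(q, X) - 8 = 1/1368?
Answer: 1211536507/187332552 ≈ 6.4673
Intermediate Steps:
k(q, X) = 10945/1368 (k(q, X) = 8 + 1/1368 = 10945/1368)
H = 209986/136939 (H = 2309846/1506329 = 2309846*(1/1506329) = 209986/136939 ≈ 1.5334)
k(392, (11 - 23)*4) - H = 10945/1368 - 1*209986/136939 = 10945/1368 - 209986/136939 = 1211536507/187332552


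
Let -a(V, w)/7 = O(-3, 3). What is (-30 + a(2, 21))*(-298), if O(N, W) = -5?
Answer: -1490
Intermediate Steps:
a(V, w) = 35 (a(V, w) = -7*(-5) = 35)
(-30 + a(2, 21))*(-298) = (-30 + 35)*(-298) = 5*(-298) = -1490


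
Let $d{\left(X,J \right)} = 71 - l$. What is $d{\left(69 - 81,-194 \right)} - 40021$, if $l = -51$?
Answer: $-39899$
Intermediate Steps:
$d{\left(X,J \right)} = 122$ ($d{\left(X,J \right)} = 71 - -51 = 71 + 51 = 122$)
$d{\left(69 - 81,-194 \right)} - 40021 = 122 - 40021 = -39899$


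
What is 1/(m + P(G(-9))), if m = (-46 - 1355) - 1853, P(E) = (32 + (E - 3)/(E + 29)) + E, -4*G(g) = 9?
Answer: -428/1380063 ≈ -0.00031013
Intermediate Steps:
G(g) = -9/4 (G(g) = -¼*9 = -9/4)
P(E) = 32 + E + (-3 + E)/(29 + E) (P(E) = (32 + (-3 + E)/(29 + E)) + E = 32 + E + (-3 + E)/(29 + E))
m = -3254 (m = -1401 - 1853 = -3254)
1/(m + P(G(-9))) = 1/(-3254 + (925 + (-9/4)² + 62*(-9/4))/(29 - 9/4)) = 1/(-3254 + (925 + 81/16 - 279/2)/(107/4)) = 1/(-3254 + (4/107)*(12649/16)) = 1/(-3254 + 12649/428) = 1/(-1380063/428) = -428/1380063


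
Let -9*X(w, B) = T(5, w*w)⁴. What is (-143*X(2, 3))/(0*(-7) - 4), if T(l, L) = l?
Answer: -89375/36 ≈ -2482.6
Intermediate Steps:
X(w, B) = -625/9 (X(w, B) = -⅑*5⁴ = -⅑*625 = -625/9)
(-143*X(2, 3))/(0*(-7) - 4) = (-143*(-625/9))/(0*(-7) - 4) = 89375/(9*(0 - 4)) = (89375/9)/(-4) = (89375/9)*(-¼) = -89375/36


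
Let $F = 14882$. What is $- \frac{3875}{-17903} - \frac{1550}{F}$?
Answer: $\frac{14959050}{133216223} \approx 0.11229$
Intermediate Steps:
$- \frac{3875}{-17903} - \frac{1550}{F} = - \frac{3875}{-17903} - \frac{1550}{14882} = \left(-3875\right) \left(- \frac{1}{17903}\right) - \frac{775}{7441} = \frac{3875}{17903} - \frac{775}{7441} = \frac{14959050}{133216223}$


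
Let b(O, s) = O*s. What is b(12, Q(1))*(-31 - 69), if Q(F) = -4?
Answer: 4800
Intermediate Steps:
b(12, Q(1))*(-31 - 69) = (12*(-4))*(-31 - 69) = -48*(-100) = 4800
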